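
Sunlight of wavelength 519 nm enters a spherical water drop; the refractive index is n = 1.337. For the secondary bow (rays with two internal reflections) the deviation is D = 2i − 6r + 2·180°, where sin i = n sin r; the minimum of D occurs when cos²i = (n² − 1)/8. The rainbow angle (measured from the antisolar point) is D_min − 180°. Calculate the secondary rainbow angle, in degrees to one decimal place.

51.9°

cos²i = (1.78757 − 1)/8 = 0.09845; i = arccos(0.31376) = 71.714°.
sin r = sin 71.714°/1.337 = 0.71017; r = 45.249°.
D_min = 2·71.714° − 6·45.249° + 360° = 231.934°.
Rainbow angle = D_min − 180° = 51.934°.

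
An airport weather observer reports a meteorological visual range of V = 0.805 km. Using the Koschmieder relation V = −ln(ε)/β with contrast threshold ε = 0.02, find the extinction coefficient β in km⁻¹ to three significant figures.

4.86 km⁻¹

β = −ln(0.02) / V = 3.912 / 0.805 = 4.8597 km⁻¹.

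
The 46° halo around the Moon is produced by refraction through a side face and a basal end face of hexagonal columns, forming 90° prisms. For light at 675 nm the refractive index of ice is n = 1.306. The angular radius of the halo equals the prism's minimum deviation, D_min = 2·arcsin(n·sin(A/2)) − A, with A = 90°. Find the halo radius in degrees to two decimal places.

n·sin(A/2) = 1.306 × sin 45° = 1.306 × 0.7071 = 0.9235.
D_min = 2·arcsin(0.9235) − 90° = 2 × 67.440° − 90° = 44.881°.

44.88°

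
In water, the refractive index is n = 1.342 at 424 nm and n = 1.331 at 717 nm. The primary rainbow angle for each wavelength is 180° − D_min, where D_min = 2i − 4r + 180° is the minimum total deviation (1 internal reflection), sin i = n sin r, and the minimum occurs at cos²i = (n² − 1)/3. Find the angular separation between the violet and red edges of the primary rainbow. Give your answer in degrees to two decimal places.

1.58°

At 424 nm (n = 1.342): cos²i = 0.26699 → i = 58.888°, r = 39.641°, D_min = 139.213°, rainbow angle = 40.787°.
At 717 nm (n = 1.331): cos²i = 0.25719 → i = 59.527°, r = 40.356°, D_min = 137.630°, rainbow angle = 42.370°.
Angular width = |40.787° − 42.370°| = 1.583°.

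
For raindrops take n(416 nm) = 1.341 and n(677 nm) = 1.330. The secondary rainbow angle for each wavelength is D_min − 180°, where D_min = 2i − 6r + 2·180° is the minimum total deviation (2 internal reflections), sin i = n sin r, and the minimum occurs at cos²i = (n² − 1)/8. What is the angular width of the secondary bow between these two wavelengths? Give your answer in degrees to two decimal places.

At 416 nm (n = 1.341): cos²i = 0.09979 → i = 71.586°, r = 45.034°, D_min = 232.966°, rainbow angle = 52.966°.
At 677 nm (n = 1.330): cos²i = 0.09611 → i = 71.940°, r = 45.630°, D_min = 230.101°, rainbow angle = 50.101°.
Angular width = |52.966° − 50.101°| = 2.865°.

2.86°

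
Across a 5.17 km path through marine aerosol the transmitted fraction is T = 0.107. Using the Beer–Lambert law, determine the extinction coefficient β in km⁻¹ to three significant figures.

Beer–Lambert: T = exp(−βL) ⇒ β = −ln(T)/L = −ln(0.107)/5.17 = 2.2349/5.17 = 0.4323 km⁻¹.

0.432 km⁻¹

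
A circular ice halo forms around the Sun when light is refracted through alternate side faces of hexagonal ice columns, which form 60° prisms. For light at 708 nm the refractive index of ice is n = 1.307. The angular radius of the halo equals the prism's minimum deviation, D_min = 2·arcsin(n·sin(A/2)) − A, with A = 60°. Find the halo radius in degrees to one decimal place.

21.6°

n·sin(A/2) = 1.307 × sin 30° = 1.307 × 0.5000 = 0.6535.
D_min = 2·arcsin(0.6535) − 60° = 2 × 40.806° − 60° = 21.612°.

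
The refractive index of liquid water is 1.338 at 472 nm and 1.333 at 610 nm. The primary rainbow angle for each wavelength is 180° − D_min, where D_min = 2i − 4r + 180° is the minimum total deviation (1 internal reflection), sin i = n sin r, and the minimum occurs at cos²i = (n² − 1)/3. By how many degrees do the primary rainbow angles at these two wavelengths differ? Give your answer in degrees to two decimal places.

At 472 nm (n = 1.338): cos²i = 0.26341 → i = 59.120°, r = 39.899°, D_min = 138.643°, rainbow angle = 41.357°.
At 610 nm (n = 1.333): cos²i = 0.25896 → i = 59.410°, r = 40.225°, D_min = 137.922°, rainbow angle = 42.078°.
Angular width = |41.357° − 42.078°| = 0.722°.

0.72°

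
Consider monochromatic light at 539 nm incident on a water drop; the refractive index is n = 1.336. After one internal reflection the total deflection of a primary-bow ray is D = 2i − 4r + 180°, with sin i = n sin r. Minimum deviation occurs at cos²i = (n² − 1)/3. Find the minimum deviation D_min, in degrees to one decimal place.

cos²i = (1.78490 − 1)/3 = 0.26163; i = arccos(0.51150) = 59.236°.
sin r = sin 59.236°/1.336 = 0.64318; r = 40.029°.
D_min = 2·59.236° − 4·40.029° + 180° = 138.356°.

138.4°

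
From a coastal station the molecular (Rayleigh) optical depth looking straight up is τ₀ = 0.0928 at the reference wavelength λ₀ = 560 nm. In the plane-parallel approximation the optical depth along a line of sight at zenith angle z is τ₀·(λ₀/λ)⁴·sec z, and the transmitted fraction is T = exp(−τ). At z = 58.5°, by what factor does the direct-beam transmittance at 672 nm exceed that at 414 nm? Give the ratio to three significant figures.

1.66

Airmass: sec 58.5° = 1.9139.
τ(672 nm) = 0.0928 × (560/672)⁴ × 1.9139 = 0.0928 × 0.4823 × 1.9139 = 0.0857.
τ(414 nm) = 0.0928 × (560/414)⁴ × 1.9139 = 0.0928 × 3.3477 × 1.9139 = 0.5946.
T(672)/T(414) = exp(τ_B − τ_A) = exp(0.5089) = 1.6635.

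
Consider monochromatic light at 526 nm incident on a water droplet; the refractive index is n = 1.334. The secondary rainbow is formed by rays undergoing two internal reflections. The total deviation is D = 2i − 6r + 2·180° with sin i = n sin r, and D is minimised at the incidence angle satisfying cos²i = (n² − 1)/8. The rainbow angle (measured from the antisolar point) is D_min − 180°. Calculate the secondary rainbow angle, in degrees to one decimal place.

51.2°

cos²i = (1.77956 − 1)/8 = 0.09744; i = arccos(0.31216) = 71.810°.
sin r = sin 71.810°/1.334 = 0.71217; r = 45.411°.
D_min = 2·71.810° − 6·45.411° + 360° = 231.153°.
Rainbow angle = D_min − 180° = 51.153°.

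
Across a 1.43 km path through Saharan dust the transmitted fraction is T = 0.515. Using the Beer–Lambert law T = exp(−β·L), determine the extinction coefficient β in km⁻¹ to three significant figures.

0.464 km⁻¹

Beer–Lambert: T = exp(−βL) ⇒ β = −ln(T)/L = −ln(0.515)/1.43 = 0.6636/1.43 = 0.464 km⁻¹.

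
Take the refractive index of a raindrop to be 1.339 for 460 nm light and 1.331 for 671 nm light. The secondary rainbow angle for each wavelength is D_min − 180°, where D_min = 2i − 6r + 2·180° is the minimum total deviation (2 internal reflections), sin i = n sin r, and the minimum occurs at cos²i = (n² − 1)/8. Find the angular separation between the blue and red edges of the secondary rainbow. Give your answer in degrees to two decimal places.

At 460 nm (n = 1.339): cos²i = 0.09912 → i = 71.650°, r = 45.141°, D_min = 232.451°, rainbow angle = 52.451°.
At 671 nm (n = 1.331): cos²i = 0.09645 → i = 71.907°, r = 45.575°, D_min = 230.365°, rainbow angle = 50.365°.
Angular width = |52.451° − 50.365°| = 2.086°.

2.09°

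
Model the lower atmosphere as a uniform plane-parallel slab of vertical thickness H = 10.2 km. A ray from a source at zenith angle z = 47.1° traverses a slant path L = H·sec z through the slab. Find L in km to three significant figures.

sec z = 1/cos 47.1° = 1.4690.
L = 10.2 × 1.4690 = 14.984 km.

15.0 km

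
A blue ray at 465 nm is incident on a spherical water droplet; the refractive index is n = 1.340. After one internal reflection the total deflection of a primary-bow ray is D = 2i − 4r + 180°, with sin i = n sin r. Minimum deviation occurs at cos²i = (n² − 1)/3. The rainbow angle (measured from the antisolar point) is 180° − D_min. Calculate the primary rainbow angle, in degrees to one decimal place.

cos²i = (1.79560 − 1)/3 = 0.26520; i = arccos(0.51498) = 59.004°.
sin r = sin 59.004°/1.340 = 0.63971; r = 39.770°.
D_min = 2·59.004° − 4·39.770° + 180° = 138.929°.
Rainbow angle = 180° − D_min = 41.071°.

41.1°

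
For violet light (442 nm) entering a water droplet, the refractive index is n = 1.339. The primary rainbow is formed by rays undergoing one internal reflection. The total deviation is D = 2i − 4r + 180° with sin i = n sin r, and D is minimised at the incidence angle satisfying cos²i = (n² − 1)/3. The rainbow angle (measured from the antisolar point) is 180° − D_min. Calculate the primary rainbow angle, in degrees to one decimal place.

41.2°

cos²i = (1.79292 − 1)/3 = 0.26431; i = arccos(0.51411) = 59.062°.
sin r = sin 59.062°/1.339 = 0.64057; r = 39.834°.
D_min = 2·59.062° − 4·39.834° + 180° = 138.786°.
Rainbow angle = 180° − D_min = 41.214°.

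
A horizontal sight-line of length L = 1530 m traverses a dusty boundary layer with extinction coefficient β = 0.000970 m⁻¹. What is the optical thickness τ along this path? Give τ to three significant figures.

τ = β·L = 0.000970 × 1530 = 1.4841.

1.48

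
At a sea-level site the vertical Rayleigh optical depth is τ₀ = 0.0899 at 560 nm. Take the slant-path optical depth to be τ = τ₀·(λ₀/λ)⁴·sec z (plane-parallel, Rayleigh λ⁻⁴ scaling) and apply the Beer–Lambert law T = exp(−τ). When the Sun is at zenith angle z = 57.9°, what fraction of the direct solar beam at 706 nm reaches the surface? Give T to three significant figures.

0.935

sec 57.9° = 1.8818.
τ = 0.0899 × (560/706)⁴ × 1.8818 = 0.0899 × 0.3959 × 1.8818 = 0.0670.
T = exp(−0.0670) = 0.9352.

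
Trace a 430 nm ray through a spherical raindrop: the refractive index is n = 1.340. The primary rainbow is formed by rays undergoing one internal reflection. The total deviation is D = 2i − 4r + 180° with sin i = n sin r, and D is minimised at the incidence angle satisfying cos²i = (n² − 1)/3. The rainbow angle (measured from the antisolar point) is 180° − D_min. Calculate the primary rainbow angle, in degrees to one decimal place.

cos²i = (1.79560 − 1)/3 = 0.26520; i = arccos(0.51498) = 59.004°.
sin r = sin 59.004°/1.340 = 0.63971; r = 39.770°.
D_min = 2·59.004° − 4·39.770° + 180° = 138.929°.
Rainbow angle = 180° − D_min = 41.071°.

41.1°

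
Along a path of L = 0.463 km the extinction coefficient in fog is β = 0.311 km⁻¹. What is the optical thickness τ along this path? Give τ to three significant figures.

0.144

τ = β·L = 0.311 × 0.463 = 0.1440.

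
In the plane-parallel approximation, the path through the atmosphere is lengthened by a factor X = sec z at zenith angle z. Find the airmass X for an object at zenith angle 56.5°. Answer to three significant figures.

1.81

X = sec z = 1/cos 56.5° = 1/0.5519 = 1.8118.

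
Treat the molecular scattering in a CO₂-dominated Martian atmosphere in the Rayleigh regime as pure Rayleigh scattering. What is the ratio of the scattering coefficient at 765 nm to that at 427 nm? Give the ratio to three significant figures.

0.0971

Rayleigh scattering ∝ λ⁻⁴, so the ratio of coefficients is the inverse fourth power of the wavelength ratio.
σ(765)/σ(427) = (427/765)⁴ = (0.5582)⁴ = 0.09707.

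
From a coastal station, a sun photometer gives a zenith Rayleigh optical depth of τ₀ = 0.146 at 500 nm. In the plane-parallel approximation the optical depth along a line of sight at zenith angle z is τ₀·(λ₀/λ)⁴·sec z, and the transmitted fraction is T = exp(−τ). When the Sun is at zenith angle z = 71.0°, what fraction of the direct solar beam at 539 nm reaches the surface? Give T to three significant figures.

0.717

sec 71.0° = 3.0716.
τ = 0.146 × (500/539)⁴ × 3.0716 = 0.146 × 0.7405 × 3.0716 = 0.3321.
T = exp(−0.3321) = 0.7174.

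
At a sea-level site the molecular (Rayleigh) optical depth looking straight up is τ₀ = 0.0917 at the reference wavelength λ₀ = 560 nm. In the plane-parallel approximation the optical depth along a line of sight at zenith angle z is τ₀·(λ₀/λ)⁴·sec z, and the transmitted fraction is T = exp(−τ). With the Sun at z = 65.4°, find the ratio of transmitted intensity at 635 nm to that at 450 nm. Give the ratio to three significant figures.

1.48

Airmass: sec 65.4° = 2.4022.
τ(635 nm) = 0.0917 × (560/635)⁴ × 2.4022 = 0.0917 × 0.6049 × 2.4022 = 0.1332.
τ(450 nm) = 0.0917 × (560/450)⁴ × 2.4022 = 0.0917 × 2.3983 × 2.4022 = 0.5283.
T(635)/T(450) = exp(τ_B − τ_A) = exp(0.3951) = 1.4845.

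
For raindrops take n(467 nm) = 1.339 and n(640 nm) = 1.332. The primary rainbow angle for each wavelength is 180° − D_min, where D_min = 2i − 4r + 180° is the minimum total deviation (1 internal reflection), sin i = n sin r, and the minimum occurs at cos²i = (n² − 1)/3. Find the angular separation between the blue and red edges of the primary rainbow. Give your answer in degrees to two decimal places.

At 467 nm (n = 1.339): cos²i = 0.26431 → i = 59.062°, r = 39.834°, D_min = 138.786°, rainbow angle = 41.214°.
At 640 nm (n = 1.332): cos²i = 0.25807 → i = 59.469°, r = 40.290°, D_min = 137.776°, rainbow angle = 42.224°.
Angular width = |41.214° − 42.224°| = 1.010°.

1.01°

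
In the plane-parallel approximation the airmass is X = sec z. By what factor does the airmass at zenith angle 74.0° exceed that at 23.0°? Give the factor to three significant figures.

X(74.0°)/X(23.0°) = sec 74.0° / sec 23.0° = cos 23.0° / cos 74.0° = 0.9205/0.2756 = 3.3396.

3.34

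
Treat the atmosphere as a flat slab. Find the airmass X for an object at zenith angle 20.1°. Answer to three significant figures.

1.06

X = sec z = 1/cos 20.1° = 1/0.9391 = 1.0649.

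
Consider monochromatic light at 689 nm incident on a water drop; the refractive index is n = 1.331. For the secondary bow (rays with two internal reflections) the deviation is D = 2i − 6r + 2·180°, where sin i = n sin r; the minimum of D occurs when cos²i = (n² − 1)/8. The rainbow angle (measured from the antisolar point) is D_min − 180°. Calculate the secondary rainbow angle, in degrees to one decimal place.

cos²i = (1.77156 − 1)/8 = 0.09645; i = arccos(0.31056) = 71.907°.
sin r = sin 71.907°/1.331 = 0.71417; r = 45.575°.
D_min = 2·71.907° − 6·45.575° + 360° = 230.365°.
Rainbow angle = D_min − 180° = 50.365°.

50.4°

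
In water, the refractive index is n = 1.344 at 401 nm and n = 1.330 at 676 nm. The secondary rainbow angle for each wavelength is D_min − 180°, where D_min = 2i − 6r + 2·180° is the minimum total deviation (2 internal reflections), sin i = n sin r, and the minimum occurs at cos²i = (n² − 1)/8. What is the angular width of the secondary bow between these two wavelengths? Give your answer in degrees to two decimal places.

At 401 nm (n = 1.344): cos²i = 0.10079 → i = 71.490°, r = 44.874°, D_min = 233.733°, rainbow angle = 53.733°.
At 676 nm (n = 1.330): cos²i = 0.09611 → i = 71.940°, r = 45.630°, D_min = 230.101°, rainbow angle = 50.101°.
Angular width = |53.733° − 50.101°| = 3.632°.

3.63°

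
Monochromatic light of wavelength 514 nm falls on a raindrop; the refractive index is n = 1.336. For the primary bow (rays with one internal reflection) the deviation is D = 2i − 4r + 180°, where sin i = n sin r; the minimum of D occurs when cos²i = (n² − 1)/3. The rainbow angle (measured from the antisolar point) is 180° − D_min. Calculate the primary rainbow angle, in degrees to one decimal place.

41.6°

cos²i = (1.78490 − 1)/3 = 0.26163; i = arccos(0.51150) = 59.236°.
sin r = sin 59.236°/1.336 = 0.64318; r = 40.029°.
D_min = 2·59.236° − 4·40.029° + 180° = 138.356°.
Rainbow angle = 180° − D_min = 41.644°.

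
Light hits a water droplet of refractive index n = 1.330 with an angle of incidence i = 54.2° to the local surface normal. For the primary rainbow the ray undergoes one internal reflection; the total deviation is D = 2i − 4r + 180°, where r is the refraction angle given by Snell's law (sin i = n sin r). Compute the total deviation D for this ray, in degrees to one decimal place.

138.1°

sin r = sin 54.2° / 1.330 = 0.8111/1.330 = 0.6098; r = 37.58°.
D = 2·54.2° − 4·37.58° + 180° = 108.40° − 150.31° + 180° = 138.09°.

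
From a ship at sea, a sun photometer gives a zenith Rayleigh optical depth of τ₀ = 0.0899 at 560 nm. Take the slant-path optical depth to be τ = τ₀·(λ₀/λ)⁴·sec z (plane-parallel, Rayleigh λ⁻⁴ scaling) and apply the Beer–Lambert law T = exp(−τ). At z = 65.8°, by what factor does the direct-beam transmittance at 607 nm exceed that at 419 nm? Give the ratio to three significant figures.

1.72

Airmass: sec 65.8° = 2.4395.
τ(607 nm) = 0.0899 × (560/607)⁴ × 2.4395 = 0.0899 × 0.7244 × 2.4395 = 0.1589.
τ(419 nm) = 0.0899 × (560/419)⁴ × 2.4395 = 0.0899 × 3.1908 × 2.4395 = 0.6998.
T(607)/T(419) = exp(τ_B − τ_A) = exp(0.5409) = 1.7175.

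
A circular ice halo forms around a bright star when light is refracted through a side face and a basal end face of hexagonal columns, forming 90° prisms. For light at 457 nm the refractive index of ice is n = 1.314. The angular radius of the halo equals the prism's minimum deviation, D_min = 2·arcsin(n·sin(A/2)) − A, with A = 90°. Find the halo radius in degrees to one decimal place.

n·sin(A/2) = 1.314 × sin 45° = 1.314 × 0.7071 = 0.9291.
D_min = 2·arcsin(0.9291) − 90° = 2 × 68.301° − 90° = 46.602°.

46.6°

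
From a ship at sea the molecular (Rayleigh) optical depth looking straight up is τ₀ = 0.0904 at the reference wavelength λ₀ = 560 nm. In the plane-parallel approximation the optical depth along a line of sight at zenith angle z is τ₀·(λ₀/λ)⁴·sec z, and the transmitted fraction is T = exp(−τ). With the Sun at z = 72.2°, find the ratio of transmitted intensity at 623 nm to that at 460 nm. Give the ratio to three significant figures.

1.58

Airmass: sec 72.2° = 3.2712.
τ(623 nm) = 0.0904 × (560/623)⁴ × 3.2712 = 0.0904 × 0.6528 × 3.2712 = 0.1931.
τ(460 nm) = 0.0904 × (560/460)⁴ × 3.2712 = 0.0904 × 2.1964 × 3.2712 = 0.6495.
T(623)/T(460) = exp(τ_B − τ_A) = exp(0.4565) = 1.5785.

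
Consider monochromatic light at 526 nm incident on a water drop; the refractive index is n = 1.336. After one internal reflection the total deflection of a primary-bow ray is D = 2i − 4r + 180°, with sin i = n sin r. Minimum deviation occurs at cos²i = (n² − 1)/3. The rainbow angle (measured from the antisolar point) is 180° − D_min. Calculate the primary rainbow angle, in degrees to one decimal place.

cos²i = (1.78490 − 1)/3 = 0.26163; i = arccos(0.51150) = 59.236°.
sin r = sin 59.236°/1.336 = 0.64318; r = 40.029°.
D_min = 2·59.236° − 4·40.029° + 180° = 138.356°.
Rainbow angle = 180° − D_min = 41.644°.

41.6°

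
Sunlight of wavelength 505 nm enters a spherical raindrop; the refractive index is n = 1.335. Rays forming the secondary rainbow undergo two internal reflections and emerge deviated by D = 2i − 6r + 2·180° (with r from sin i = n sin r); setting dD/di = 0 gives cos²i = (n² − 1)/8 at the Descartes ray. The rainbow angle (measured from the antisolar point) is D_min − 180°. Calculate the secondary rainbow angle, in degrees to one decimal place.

cos²i = (1.78222 − 1)/8 = 0.09778; i = arccos(0.31269) = 71.778°.
sin r = sin 71.778°/1.335 = 0.71150; r = 45.357°.
D_min = 2·71.778° − 6·45.357° + 360° = 231.414°.
Rainbow angle = D_min − 180° = 51.414°.

51.4°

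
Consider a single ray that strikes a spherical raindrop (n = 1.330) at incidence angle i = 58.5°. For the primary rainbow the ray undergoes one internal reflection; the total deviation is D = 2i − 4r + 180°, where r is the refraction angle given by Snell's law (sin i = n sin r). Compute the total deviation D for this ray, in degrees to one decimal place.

137.5°

sin r = sin 58.5° / 1.330 = 0.8526/1.330 = 0.6411; r = 39.87°.
D = 2·58.5° − 4·39.87° + 180° = 117.00° − 159.49° + 180° = 137.51°.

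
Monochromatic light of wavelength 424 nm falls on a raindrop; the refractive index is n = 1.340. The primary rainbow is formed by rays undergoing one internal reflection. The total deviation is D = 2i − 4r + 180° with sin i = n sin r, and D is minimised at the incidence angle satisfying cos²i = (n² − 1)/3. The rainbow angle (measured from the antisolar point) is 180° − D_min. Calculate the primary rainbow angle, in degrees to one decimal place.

41.1°

cos²i = (1.79560 − 1)/3 = 0.26520; i = arccos(0.51498) = 59.004°.
sin r = sin 59.004°/1.340 = 0.63971; r = 39.770°.
D_min = 2·59.004° − 4·39.770° + 180° = 138.929°.
Rainbow angle = 180° − D_min = 41.071°.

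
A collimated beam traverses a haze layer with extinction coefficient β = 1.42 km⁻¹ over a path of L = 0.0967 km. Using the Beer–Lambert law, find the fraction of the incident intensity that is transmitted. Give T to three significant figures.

τ = β·L = 1.42 × 0.0967 = 0.1373.
T = exp(−0.1373) = 0.8717.

0.872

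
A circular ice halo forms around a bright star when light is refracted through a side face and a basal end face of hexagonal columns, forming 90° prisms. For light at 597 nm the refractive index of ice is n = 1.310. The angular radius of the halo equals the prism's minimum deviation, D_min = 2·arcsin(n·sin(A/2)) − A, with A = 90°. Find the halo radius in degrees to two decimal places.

n·sin(A/2) = 1.310 × sin 45° = 1.310 × 0.7071 = 0.9263.
D_min = 2·arcsin(0.9263) − 90° = 2 × 67.867° − 90° = 45.733°.

45.73°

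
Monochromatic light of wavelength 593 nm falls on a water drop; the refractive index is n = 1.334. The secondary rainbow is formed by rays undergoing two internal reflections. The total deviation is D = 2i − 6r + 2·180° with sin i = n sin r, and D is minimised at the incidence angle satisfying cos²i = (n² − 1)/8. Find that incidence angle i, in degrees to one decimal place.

71.8°

cos²i = (1.334² − 1)/8 = (1.77956 − 1)/8 = 0.09744.
cos i = 0.31216, so i = 71.810°.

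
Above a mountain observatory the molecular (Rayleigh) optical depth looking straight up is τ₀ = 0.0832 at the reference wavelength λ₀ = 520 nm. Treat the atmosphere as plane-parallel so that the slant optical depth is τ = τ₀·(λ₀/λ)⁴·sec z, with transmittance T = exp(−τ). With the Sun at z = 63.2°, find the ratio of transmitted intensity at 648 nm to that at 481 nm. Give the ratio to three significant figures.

Airmass: sec 63.2° = 2.2179.
τ(648 nm) = 0.0832 × (520/648)⁴ × 2.2179 = 0.0832 × 0.4147 × 2.2179 = 0.0765.
τ(481 nm) = 0.0832 × (520/481)⁴ × 2.2179 = 0.0832 × 1.3659 × 2.2179 = 0.2521.
T(648)/T(481) = exp(τ_B − τ_A) = exp(0.1755) = 1.1919.

1.19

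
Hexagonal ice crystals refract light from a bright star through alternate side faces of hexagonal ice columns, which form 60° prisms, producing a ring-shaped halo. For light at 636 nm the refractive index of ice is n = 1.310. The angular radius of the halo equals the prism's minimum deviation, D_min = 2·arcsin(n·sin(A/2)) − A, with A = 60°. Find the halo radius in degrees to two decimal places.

21.84°

n·sin(A/2) = 1.310 × sin 30° = 1.310 × 0.5000 = 0.6550.
D_min = 2·arcsin(0.6550) − 60° = 2 × 40.920° − 60° = 21.839°.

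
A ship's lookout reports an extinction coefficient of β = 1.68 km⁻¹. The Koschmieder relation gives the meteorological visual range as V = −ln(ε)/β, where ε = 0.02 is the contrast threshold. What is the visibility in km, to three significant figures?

V = −ln(0.02) / 1.68 = 3.912 / 1.68 = 2.3286 km.

2.33 km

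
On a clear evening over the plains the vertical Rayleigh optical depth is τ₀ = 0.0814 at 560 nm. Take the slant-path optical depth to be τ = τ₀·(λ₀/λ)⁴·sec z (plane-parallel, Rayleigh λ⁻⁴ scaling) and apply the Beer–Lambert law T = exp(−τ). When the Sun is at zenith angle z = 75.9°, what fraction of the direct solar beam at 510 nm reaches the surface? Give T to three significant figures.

0.615

sec 75.9° = 4.1048.
τ = 0.0814 × (560/510)⁴ × 4.1048 = 0.0814 × 1.4537 × 4.1048 = 0.4857.
T = exp(−0.4857) = 0.6153.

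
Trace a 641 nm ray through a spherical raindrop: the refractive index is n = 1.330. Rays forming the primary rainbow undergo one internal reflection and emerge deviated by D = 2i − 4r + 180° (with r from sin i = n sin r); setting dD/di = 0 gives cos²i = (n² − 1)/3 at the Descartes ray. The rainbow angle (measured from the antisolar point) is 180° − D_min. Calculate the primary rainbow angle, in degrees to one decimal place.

42.5°

cos²i = (1.76890 − 1)/3 = 0.25630; i = arccos(0.50626) = 59.585°.
sin r = sin 59.585°/1.330 = 0.64841; r = 40.422°.
D_min = 2·59.585° − 4·40.422° + 180° = 137.484°.
Rainbow angle = 180° − D_min = 42.516°.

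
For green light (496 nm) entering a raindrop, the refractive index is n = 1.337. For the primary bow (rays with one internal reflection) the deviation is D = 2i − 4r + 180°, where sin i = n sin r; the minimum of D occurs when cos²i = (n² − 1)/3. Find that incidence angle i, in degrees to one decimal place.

59.2°

cos²i = (1.337² − 1)/3 = (1.78757 − 1)/3 = 0.26252.
cos i = 0.51237, so i = 59.178°.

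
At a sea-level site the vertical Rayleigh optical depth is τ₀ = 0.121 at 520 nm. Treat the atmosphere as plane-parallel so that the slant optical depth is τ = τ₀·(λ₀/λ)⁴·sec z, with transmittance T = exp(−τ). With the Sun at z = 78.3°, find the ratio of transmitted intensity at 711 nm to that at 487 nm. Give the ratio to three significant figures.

Airmass: sec 78.3° = 4.9313.
τ(711 nm) = 0.121 × (520/711)⁴ × 4.9313 = 0.121 × 0.2861 × 4.9313 = 0.1707.
τ(487 nm) = 0.121 × (520/487)⁴ × 4.9313 = 0.121 × 1.2999 × 4.9313 = 0.7756.
T(711)/T(487) = exp(τ_B − τ_A) = exp(0.6049) = 1.8311.

1.83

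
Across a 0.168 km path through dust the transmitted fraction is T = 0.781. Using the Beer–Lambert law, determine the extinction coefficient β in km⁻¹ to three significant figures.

Beer–Lambert: T = exp(−βL) ⇒ β = −ln(T)/L = −ln(0.781)/0.168 = 0.2472/0.168 = 1.471 km⁻¹.

1.47 km⁻¹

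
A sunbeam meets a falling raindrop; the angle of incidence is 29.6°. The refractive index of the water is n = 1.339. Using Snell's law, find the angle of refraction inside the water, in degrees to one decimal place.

21.6°

Snell: sin θ_r = sin θ_i / n = sin 29.6° / 1.339 = 0.4939 / 1.339 = 0.3689.
θ_r = arcsin(0.3689) = 21.65°.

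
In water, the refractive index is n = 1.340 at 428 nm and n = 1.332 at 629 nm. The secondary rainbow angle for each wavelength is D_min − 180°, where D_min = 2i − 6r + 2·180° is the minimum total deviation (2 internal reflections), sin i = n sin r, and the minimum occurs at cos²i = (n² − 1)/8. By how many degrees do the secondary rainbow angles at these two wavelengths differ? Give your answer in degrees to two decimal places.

At 428 nm (n = 1.340): cos²i = 0.09945 → i = 71.618°, r = 45.088°, D_min = 232.709°, rainbow angle = 52.709°.
At 629 nm (n = 1.332): cos²i = 0.09678 → i = 71.875°, r = 45.520°, D_min = 230.628°, rainbow angle = 50.628°.
Angular width = |52.709° − 50.628°| = 2.080°.

2.08°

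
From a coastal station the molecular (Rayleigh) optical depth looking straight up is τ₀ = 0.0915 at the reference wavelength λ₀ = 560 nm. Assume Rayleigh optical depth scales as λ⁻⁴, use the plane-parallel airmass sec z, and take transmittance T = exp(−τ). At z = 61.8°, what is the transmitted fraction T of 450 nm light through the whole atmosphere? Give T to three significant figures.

0.629

sec 61.8° = 2.1162.
τ = 0.0915 × (560/450)⁴ × 2.1162 = 0.0915 × 2.3983 × 2.1162 = 0.4644.
T = exp(−0.4644) = 0.6285.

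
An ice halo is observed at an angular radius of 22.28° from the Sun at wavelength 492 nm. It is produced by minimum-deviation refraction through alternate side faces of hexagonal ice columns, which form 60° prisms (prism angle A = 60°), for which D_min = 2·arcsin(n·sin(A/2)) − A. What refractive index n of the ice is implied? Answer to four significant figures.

1.316

Rearranging: n = sin((D_min + A)/2) / sin(A/2).
(D_min + A)/2 = (22.28° + 60°)/2 = 41.140°.
n = sin 41.140° / sin 30° = 0.6579 / 0.5000 = 1.3158.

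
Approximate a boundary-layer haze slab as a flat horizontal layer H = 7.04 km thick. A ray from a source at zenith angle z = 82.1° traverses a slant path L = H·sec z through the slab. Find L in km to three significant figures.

51.2 km

sec z = 1/cos 82.1° = 7.2757.
L = 7.04 × 7.2757 = 51.221 km.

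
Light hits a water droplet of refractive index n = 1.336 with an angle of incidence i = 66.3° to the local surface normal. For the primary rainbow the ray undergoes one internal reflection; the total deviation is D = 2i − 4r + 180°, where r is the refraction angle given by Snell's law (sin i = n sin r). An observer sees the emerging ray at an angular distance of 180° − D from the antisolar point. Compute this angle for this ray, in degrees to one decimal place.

40.5°

sin r = sin 66.3° / 1.336 = 0.9157/1.336 = 0.6854; r = 43.27°.
D = 2·66.3° − 4·43.27° + 180° = 132.60° − 173.06° + 180° = 139.54°.
Angle from antisolar point = 180° − D = 40.46°.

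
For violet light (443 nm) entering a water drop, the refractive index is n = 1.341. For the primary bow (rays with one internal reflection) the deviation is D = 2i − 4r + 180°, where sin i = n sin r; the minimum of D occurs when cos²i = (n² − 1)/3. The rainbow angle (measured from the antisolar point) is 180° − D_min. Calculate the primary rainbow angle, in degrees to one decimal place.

cos²i = (1.79828 − 1)/3 = 0.26609; i = arccos(0.51584) = 58.946°.
sin r = sin 58.946°/1.341 = 0.63884; r = 39.705°.
D_min = 2·58.946° − 4·39.705° + 180° = 139.071°.
Rainbow angle = 180° − D_min = 40.929°.

40.9°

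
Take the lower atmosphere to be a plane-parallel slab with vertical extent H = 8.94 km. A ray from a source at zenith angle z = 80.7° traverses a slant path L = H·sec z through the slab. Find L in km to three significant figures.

sec z = 1/cos 80.7° = 6.1880.
L = 8.94 × 6.1880 = 55.320 km.

55.3 km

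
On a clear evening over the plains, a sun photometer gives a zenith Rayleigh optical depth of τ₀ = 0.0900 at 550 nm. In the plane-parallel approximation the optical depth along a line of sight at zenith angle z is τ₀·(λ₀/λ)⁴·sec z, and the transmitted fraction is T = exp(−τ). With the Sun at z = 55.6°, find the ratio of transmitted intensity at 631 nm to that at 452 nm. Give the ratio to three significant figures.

1.29

Airmass: sec 55.6° = 1.7700.
τ(631 nm) = 0.0900 × (550/631)⁴ × 1.7700 = 0.0900 × 0.5772 × 1.7700 = 0.0920.
τ(452 nm) = 0.0900 × (550/452)⁴ × 1.7700 = 0.0900 × 2.1923 × 1.7700 = 0.3492.
T(631)/T(452) = exp(τ_B − τ_A) = exp(0.2573) = 1.2934.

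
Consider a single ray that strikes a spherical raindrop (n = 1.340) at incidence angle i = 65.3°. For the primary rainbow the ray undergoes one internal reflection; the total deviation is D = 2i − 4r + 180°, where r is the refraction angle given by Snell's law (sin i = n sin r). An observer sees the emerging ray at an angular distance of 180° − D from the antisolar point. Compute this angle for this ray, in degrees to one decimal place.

sin r = sin 65.3° / 1.340 = 0.9085/1.340 = 0.6780; r = 42.69°.
D = 2·65.3° − 4·42.69° + 180° = 130.60° − 170.75° + 180° = 139.85°.
Angle from antisolar point = 180° − D = 40.15°.

40.1°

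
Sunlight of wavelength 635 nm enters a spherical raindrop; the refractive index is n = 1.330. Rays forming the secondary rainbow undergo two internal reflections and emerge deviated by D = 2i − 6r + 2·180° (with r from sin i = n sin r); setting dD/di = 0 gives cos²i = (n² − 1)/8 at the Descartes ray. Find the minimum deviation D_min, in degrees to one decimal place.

cos²i = (1.76890 − 1)/8 = 0.09611; i = arccos(0.31002) = 71.940°.
sin r = sin 71.940°/1.330 = 0.71483; r = 45.630°.
D_min = 2·71.940° − 6·45.630° + 360° = 230.101°.

230.1°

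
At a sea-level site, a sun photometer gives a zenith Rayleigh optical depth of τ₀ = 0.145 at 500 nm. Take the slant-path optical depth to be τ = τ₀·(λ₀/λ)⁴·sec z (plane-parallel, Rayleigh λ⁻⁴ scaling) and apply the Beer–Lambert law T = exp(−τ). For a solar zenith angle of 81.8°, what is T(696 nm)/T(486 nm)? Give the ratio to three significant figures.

Airmass: sec 81.8° = 7.0112.
τ(696 nm) = 0.145 × (500/696)⁴ × 7.0112 = 0.145 × 0.2663 × 7.0112 = 0.2708.
τ(486 nm) = 0.145 × (500/486)⁴ × 7.0112 = 0.145 × 1.1203 × 7.0112 = 1.1389.
T(696)/T(486) = exp(τ_B − τ_A) = exp(0.8682) = 2.3825.

2.38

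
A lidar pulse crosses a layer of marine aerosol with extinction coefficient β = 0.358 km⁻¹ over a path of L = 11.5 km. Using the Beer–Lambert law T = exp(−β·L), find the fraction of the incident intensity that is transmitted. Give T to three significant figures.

0.0163

τ = β·L = 0.358 × 11.5 = 4.1170.
T = exp(−4.1170) = 0.0163.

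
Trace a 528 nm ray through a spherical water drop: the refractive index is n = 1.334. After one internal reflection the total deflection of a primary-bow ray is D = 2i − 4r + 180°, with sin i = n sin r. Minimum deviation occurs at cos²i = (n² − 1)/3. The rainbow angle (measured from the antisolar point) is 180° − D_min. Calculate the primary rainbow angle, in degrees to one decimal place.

41.9°

cos²i = (1.77956 − 1)/3 = 0.25985; i = arccos(0.50976) = 59.352°.
sin r = sin 59.352°/1.334 = 0.64492; r = 40.159°.
D_min = 2·59.352° − 4·40.159° + 180° = 138.067°.
Rainbow angle = 180° − D_min = 41.933°.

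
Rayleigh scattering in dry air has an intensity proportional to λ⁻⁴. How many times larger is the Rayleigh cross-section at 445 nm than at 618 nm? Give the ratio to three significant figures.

3.72

Rayleigh scattering ∝ λ⁻⁴, so the ratio of coefficients is the inverse fourth power of the wavelength ratio.
σ(445)/σ(618) = (618/445)⁴ = (1.3888)⁴ = 3.72.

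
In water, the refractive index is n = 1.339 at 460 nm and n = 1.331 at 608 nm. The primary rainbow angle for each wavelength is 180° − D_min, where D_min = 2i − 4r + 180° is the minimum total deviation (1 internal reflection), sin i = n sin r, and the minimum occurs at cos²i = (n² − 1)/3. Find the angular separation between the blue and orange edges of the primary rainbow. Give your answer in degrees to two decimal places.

At 460 nm (n = 1.339): cos²i = 0.26431 → i = 59.062°, r = 39.834°, D_min = 138.786°, rainbow angle = 41.214°.
At 608 nm (n = 1.331): cos²i = 0.25719 → i = 59.527°, r = 40.356°, D_min = 137.630°, rainbow angle = 42.370°.
Angular width = |41.214° − 42.370°| = 1.156°.

1.16°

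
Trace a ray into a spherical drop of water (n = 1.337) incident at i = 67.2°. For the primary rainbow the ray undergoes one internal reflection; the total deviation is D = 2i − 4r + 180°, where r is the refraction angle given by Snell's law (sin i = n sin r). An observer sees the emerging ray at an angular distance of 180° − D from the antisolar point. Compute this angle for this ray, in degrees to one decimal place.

sin r = sin 67.2° / 1.337 = 0.9219/1.337 = 0.6895; r = 43.59°.
D = 2·67.2° − 4·43.59° + 180° = 134.40° − 174.36° + 180° = 140.04°.
Angle from antisolar point = 180° − D = 39.96°.

40.0°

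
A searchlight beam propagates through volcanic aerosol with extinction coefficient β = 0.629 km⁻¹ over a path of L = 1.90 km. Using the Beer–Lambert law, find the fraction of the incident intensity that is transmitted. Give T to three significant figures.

τ = β·L = 0.629 × 1.90 = 1.1951.
T = exp(−1.1951) = 0.3027.

0.303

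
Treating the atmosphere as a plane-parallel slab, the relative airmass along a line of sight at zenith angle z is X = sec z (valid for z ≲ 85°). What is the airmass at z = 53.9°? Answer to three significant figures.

X = sec z = 1/cos 53.9° = 1/0.5892 = 1.6972.

1.70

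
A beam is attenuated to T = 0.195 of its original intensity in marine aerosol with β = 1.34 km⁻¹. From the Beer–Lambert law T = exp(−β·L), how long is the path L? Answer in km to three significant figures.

1.22 km

Beer–Lambert: T = exp(−βL) ⇒ L = −ln(T)/β = −ln(0.195)/1.34 = 1.6348/1.34 = 1.22 km.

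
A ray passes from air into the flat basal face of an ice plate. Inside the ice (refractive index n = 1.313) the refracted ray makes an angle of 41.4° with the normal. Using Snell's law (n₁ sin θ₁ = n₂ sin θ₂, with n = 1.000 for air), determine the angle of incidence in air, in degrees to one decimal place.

60.3°

Snell: sin θ_i = n · sin θ_r = 1.313 × sin 41.4° = 1.313 × 0.6613 = 0.8683.
θ_i = arcsin(0.8683) = 60.26°.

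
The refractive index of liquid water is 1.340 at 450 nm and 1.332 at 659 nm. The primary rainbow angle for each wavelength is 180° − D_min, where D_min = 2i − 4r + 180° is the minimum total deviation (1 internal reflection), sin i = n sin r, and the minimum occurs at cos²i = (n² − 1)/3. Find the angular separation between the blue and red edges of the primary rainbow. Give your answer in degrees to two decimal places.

1.15°

At 450 nm (n = 1.340): cos²i = 0.26520 → i = 59.004°, r = 39.770°, D_min = 138.929°, rainbow angle = 41.071°.
At 659 nm (n = 1.332): cos²i = 0.25807 → i = 59.469°, r = 40.290°, D_min = 137.776°, rainbow angle = 42.224°.
Angular width = |41.071° − 42.224°| = 1.153°.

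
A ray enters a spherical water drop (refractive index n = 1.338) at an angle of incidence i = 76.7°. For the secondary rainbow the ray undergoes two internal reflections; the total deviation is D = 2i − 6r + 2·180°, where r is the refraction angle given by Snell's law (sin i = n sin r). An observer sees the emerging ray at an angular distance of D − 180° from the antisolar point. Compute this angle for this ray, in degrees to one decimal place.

53.4°

sin r = sin 76.7° / 1.338 = 0.9732/1.338 = 0.7273; r = 46.66°.
D = 2·76.7° − 6·46.66° + 2·180° = 153.40° − 279.98° + 360° = 233.42°.
Angle from antisolar point = D − 180° = 53.42°.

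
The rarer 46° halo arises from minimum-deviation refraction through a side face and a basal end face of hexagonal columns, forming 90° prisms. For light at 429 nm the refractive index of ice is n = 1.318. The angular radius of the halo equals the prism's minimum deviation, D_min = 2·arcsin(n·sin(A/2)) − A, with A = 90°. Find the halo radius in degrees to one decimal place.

n·sin(A/2) = 1.318 × sin 45° = 1.318 × 0.7071 = 0.9320.
D_min = 2·arcsin(0.9320) − 90° = 2 × 68.743° − 90° = 47.487°.

47.5°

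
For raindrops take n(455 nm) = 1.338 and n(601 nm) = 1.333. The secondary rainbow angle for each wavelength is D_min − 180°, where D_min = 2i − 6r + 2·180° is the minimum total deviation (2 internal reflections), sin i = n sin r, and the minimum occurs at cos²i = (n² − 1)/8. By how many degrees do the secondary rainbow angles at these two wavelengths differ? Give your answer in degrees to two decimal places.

At 455 nm (n = 1.338): cos²i = 0.09878 → i = 71.682°, r = 45.195°, D_min = 232.193°, rainbow angle = 52.193°.
At 601 nm (n = 1.333): cos²i = 0.09711 → i = 71.843°, r = 45.466°, D_min = 230.891°, rainbow angle = 50.891°.
Angular width = |52.193° − 50.891°| = 1.302°.

1.30°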